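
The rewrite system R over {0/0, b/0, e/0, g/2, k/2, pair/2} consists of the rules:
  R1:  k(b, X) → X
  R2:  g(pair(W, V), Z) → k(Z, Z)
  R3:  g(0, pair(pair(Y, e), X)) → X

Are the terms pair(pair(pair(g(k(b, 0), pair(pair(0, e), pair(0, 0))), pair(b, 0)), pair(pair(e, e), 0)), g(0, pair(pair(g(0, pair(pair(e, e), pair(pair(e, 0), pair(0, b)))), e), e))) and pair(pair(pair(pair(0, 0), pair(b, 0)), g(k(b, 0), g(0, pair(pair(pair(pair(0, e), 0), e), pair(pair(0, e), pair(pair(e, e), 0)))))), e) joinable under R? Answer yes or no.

Reduce t₁ = pair(pair(pair(g(k(b, 0), pair(pair(0, e), pair(0, 0))), pair(b, 0)), pair(pair(e, e), 0)), g(0, pair(pair(g(0, pair(pair(e, e), pair(pair(e, 0), pair(0, b)))), e), e))):
1. pair(pair(pair(g(k(b, 0), pair(pair(0, e), pair(0, 0))), pair(b, 0)), pair(pair(e, e), 0)), g(0, pair(pair(g(0, pair(pair(e, e), pair(pair(e, 0), pair(0, b)))), e), e)))  →  pair(pair(pair(g(0, pair(pair(0, e), pair(0, 0))), pair(b, 0)), pair(pair(e, e), 0)), g(0, pair(pair(g(0, pair(pair(e, e), pair(pair(e, 0), pair(0, b)))), e), e)))   [R1 at 1.1.1.1]
2. pair(pair(pair(g(0, pair(pair(0, e), pair(0, 0))), pair(b, 0)), pair(pair(e, e), 0)), g(0, pair(pair(g(0, pair(pair(e, e), pair(pair(e, 0), pair(0, b)))), e), e)))  →  pair(pair(pair(pair(0, 0), pair(b, 0)), pair(pair(e, e), 0)), g(0, pair(pair(g(0, pair(pair(e, e), pair(pair(e, 0), pair(0, b)))), e), e)))   [R3 at 1.1.1]
3. pair(pair(pair(pair(0, 0), pair(b, 0)), pair(pair(e, e), 0)), g(0, pair(pair(g(0, pair(pair(e, e), pair(pair(e, 0), pair(0, b)))), e), e)))  →  pair(pair(pair(pair(0, 0), pair(b, 0)), pair(pair(e, e), 0)), e)   [R3 at 2]

Reduce t₂ = pair(pair(pair(pair(0, 0), pair(b, 0)), g(k(b, 0), g(0, pair(pair(pair(pair(0, e), 0), e), pair(pair(0, e), pair(pair(e, e), 0)))))), e):
1. pair(pair(pair(pair(0, 0), pair(b, 0)), g(k(b, 0), g(0, pair(pair(pair(pair(0, e), 0), e), pair(pair(0, e), pair(pair(e, e), 0)))))), e)  →  pair(pair(pair(pair(0, 0), pair(b, 0)), g(0, g(0, pair(pair(pair(pair(0, e), 0), e), pair(pair(0, e), pair(pair(e, e), 0)))))), e)   [R1 at 1.2.1]
2. pair(pair(pair(pair(0, 0), pair(b, 0)), g(0, g(0, pair(pair(pair(pair(0, e), 0), e), pair(pair(0, e), pair(pair(e, e), 0)))))), e)  →  pair(pair(pair(pair(0, 0), pair(b, 0)), g(0, pair(pair(0, e), pair(pair(e, e), 0)))), e)   [R3 at 1.2.2]
3. pair(pair(pair(pair(0, 0), pair(b, 0)), g(0, pair(pair(0, e), pair(pair(e, e), 0)))), e)  →  pair(pair(pair(pair(0, 0), pair(b, 0)), pair(pair(e, e), 0)), e)   [R3 at 1.2]

yes — NF(t₁) = pair(pair(pair(pair(0, 0), pair(b, 0)), pair(pair(e, e), 0)), e), NF(t₂) = pair(pair(pair(pair(0, 0), pair(b, 0)), pair(pair(e, e), 0)), e)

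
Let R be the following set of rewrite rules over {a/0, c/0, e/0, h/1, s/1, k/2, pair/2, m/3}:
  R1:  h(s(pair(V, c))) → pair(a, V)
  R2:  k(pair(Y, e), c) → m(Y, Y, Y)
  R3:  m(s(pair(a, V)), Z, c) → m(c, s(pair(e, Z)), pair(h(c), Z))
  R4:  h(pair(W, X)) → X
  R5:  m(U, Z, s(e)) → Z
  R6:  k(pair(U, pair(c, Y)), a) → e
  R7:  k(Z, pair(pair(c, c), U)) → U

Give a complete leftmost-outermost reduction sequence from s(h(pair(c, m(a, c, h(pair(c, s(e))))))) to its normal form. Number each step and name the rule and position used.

1. s(h(pair(c, m(a, c, h(pair(c, s(e)))))))  →  s(m(a, c, h(pair(c, s(e)))))   [R4 at 1]
2. s(m(a, c, h(pair(c, s(e)))))  →  s(m(a, c, s(e)))   [R4 at 1.3]
3. s(m(a, c, s(e)))  →  s(c)   [R5 at 1]

s(c)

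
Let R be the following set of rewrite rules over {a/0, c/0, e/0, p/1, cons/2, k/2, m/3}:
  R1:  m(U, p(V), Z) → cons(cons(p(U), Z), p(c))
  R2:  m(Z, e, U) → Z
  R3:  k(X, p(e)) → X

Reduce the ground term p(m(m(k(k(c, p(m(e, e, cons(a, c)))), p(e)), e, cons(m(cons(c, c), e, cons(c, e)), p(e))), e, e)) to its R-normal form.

1. p(m(m(k(k(c, p(m(e, e, cons(a, c)))), p(e)), e, cons(m(cons(c, c), e, cons(c, e)), p(e))), e, e))  →  p(m(k(k(c, p(m(e, e, cons(a, c)))), p(e)), e, cons(m(cons(c, c), e, cons(c, e)), p(e))))   [R2 at 1]
2. p(m(k(k(c, p(m(e, e, cons(a, c)))), p(e)), e, cons(m(cons(c, c), e, cons(c, e)), p(e))))  →  p(k(k(c, p(m(e, e, cons(a, c)))), p(e)))   [R2 at 1]
3. p(k(k(c, p(m(e, e, cons(a, c)))), p(e)))  →  p(k(c, p(m(e, e, cons(a, c)))))   [R3 at 1]
4. p(k(c, p(m(e, e, cons(a, c)))))  →  p(k(c, p(e)))   [R2 at 1.2.1]
5. p(k(c, p(e)))  →  p(c)   [R3 at 1]

p(c)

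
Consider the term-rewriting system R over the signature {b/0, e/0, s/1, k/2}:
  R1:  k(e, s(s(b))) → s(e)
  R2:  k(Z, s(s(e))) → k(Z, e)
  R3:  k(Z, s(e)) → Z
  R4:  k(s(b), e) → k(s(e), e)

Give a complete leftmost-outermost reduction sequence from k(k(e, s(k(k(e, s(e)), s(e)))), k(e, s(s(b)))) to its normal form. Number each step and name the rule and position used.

1. k(k(e, s(k(k(e, s(e)), s(e)))), k(e, s(s(b))))  →  k(k(e, s(k(e, s(e)))), k(e, s(s(b))))   [R3 at 1.2.1]
2. k(k(e, s(k(e, s(e)))), k(e, s(s(b))))  →  k(k(e, s(e)), k(e, s(s(b))))   [R3 at 1.2.1]
3. k(k(e, s(e)), k(e, s(s(b))))  →  k(e, k(e, s(s(b))))   [R3 at 1]
4. k(e, k(e, s(s(b))))  →  k(e, s(e))   [R1 at 2]
5. k(e, s(e))  →  e   [R3 at ε]

e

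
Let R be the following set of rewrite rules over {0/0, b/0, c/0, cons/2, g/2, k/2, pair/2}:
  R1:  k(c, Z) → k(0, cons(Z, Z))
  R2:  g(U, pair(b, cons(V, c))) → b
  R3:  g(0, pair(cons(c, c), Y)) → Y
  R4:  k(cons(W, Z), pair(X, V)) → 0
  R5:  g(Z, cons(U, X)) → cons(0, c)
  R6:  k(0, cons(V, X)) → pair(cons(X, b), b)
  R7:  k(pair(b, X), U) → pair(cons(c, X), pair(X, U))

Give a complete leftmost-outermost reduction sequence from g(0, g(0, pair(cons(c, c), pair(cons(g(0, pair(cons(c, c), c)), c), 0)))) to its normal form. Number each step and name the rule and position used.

1. g(0, g(0, pair(cons(c, c), pair(cons(g(0, pair(cons(c, c), c)), c), 0))))  →  g(0, pair(cons(g(0, pair(cons(c, c), c)), c), 0))   [R3 at 2]
2. g(0, pair(cons(g(0, pair(cons(c, c), c)), c), 0))  →  g(0, pair(cons(c, c), 0))   [R3 at 2.1.1]
3. g(0, pair(cons(c, c), 0))  →  0   [R3 at ε]

0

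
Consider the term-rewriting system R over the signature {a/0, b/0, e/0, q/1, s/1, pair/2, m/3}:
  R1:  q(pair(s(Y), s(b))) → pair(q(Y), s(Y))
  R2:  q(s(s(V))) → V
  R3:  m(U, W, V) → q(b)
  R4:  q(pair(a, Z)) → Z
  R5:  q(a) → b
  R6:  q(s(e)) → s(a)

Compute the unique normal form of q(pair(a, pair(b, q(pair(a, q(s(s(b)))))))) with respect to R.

pair(b, b)

1. q(pair(a, pair(b, q(pair(a, q(s(s(b))))))))  →  pair(b, q(pair(a, q(s(s(b))))))   [R4 at ε]
2. pair(b, q(pair(a, q(s(s(b))))))  →  pair(b, q(s(s(b))))   [R4 at 2]
3. pair(b, q(s(s(b))))  →  pair(b, b)   [R2 at 2]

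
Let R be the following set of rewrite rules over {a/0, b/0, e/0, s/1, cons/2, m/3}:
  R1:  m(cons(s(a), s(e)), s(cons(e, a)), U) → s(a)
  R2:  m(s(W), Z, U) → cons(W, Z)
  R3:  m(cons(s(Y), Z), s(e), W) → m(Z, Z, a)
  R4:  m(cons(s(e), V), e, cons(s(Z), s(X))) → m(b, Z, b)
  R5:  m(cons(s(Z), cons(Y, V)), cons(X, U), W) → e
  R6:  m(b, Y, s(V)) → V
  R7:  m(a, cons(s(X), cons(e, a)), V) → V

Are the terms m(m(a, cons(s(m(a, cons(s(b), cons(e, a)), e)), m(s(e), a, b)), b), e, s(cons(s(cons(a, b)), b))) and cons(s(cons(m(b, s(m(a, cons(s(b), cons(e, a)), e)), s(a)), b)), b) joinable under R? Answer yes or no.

Reduce t₁ = m(m(a, cons(s(m(a, cons(s(b), cons(e, a)), e)), m(s(e), a, b)), b), e, s(cons(s(cons(a, b)), b))):
1. m(m(a, cons(s(m(a, cons(s(b), cons(e, a)), e)), m(s(e), a, b)), b), e, s(cons(s(cons(a, b)), b)))  →  m(m(a, cons(s(e), m(s(e), a, b)), b), e, s(cons(s(cons(a, b)), b)))   [R7 at 1.2.1.1]
2. m(m(a, cons(s(e), m(s(e), a, b)), b), e, s(cons(s(cons(a, b)), b)))  →  m(m(a, cons(s(e), cons(e, a)), b), e, s(cons(s(cons(a, b)), b)))   [R2 at 1.2.2]
3. m(m(a, cons(s(e), cons(e, a)), b), e, s(cons(s(cons(a, b)), b)))  →  m(b, e, s(cons(s(cons(a, b)), b)))   [R7 at 1]
4. m(b, e, s(cons(s(cons(a, b)), b)))  →  cons(s(cons(a, b)), b)   [R6 at ε]

Reduce t₂ = cons(s(cons(m(b, s(m(a, cons(s(b), cons(e, a)), e)), s(a)), b)), b):
1. cons(s(cons(m(b, s(m(a, cons(s(b), cons(e, a)), e)), s(a)), b)), b)  →  cons(s(cons(a, b)), b)   [R6 at 1.1.1]

yes — NF(t₁) = cons(s(cons(a, b)), b), NF(t₂) = cons(s(cons(a, b)), b)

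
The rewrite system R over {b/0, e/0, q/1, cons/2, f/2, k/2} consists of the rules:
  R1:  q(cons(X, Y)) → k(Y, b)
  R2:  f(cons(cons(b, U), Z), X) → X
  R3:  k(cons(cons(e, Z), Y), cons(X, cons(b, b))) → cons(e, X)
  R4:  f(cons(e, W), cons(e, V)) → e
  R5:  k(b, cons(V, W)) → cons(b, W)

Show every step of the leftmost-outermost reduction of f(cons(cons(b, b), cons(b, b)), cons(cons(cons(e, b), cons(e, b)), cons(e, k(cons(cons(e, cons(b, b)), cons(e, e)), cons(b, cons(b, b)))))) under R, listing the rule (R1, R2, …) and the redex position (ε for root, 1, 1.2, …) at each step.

1. f(cons(cons(b, b), cons(b, b)), cons(cons(cons(e, b), cons(e, b)), cons(e, k(cons(cons(e, cons(b, b)), cons(e, e)), cons(b, cons(b, b))))))  →  cons(cons(cons(e, b), cons(e, b)), cons(e, k(cons(cons(e, cons(b, b)), cons(e, e)), cons(b, cons(b, b)))))   [R2 at ε]
2. cons(cons(cons(e, b), cons(e, b)), cons(e, k(cons(cons(e, cons(b, b)), cons(e, e)), cons(b, cons(b, b)))))  →  cons(cons(cons(e, b), cons(e, b)), cons(e, cons(e, b)))   [R3 at 2.2]

cons(cons(cons(e, b), cons(e, b)), cons(e, cons(e, b)))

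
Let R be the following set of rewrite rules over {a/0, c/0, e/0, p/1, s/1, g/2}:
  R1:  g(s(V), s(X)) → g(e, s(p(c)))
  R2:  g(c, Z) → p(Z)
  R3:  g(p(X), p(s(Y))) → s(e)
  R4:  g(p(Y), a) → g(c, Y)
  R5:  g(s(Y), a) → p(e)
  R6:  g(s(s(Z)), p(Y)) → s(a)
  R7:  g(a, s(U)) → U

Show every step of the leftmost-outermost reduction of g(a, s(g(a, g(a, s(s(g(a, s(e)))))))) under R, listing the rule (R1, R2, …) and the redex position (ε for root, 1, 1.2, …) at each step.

e

1. g(a, s(g(a, g(a, s(s(g(a, s(e))))))))  →  g(a, g(a, s(s(g(a, s(e))))))   [R7 at ε]
2. g(a, g(a, s(s(g(a, s(e))))))  →  g(a, s(g(a, s(e))))   [R7 at 2]
3. g(a, s(g(a, s(e))))  →  g(a, s(e))   [R7 at ε]
4. g(a, s(e))  →  e   [R7 at ε]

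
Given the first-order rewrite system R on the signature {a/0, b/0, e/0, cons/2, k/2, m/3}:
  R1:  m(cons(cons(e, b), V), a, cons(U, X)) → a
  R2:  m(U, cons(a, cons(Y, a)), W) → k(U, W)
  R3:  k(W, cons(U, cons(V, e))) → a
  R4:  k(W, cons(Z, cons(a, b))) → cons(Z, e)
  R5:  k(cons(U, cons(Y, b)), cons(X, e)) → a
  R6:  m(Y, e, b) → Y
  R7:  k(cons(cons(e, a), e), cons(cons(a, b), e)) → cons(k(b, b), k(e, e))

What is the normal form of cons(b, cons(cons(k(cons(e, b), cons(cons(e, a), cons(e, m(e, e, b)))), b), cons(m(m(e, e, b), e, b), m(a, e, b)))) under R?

cons(b, cons(cons(a, b), cons(e, a)))

1. cons(b, cons(cons(k(cons(e, b), cons(cons(e, a), cons(e, m(e, e, b)))), b), cons(m(m(e, e, b), e, b), m(a, e, b))))  →  cons(b, cons(cons(k(cons(e, b), cons(cons(e, a), cons(e, e))), b), cons(m(m(e, e, b), e, b), m(a, e, b))))   [R6 at 2.1.1.2.2.2]
2. cons(b, cons(cons(k(cons(e, b), cons(cons(e, a), cons(e, e))), b), cons(m(m(e, e, b), e, b), m(a, e, b))))  →  cons(b, cons(cons(a, b), cons(m(m(e, e, b), e, b), m(a, e, b))))   [R3 at 2.1.1]
3. cons(b, cons(cons(a, b), cons(m(m(e, e, b), e, b), m(a, e, b))))  →  cons(b, cons(cons(a, b), cons(m(e, e, b), m(a, e, b))))   [R6 at 2.2.1]
4. cons(b, cons(cons(a, b), cons(m(e, e, b), m(a, e, b))))  →  cons(b, cons(cons(a, b), cons(e, m(a, e, b))))   [R6 at 2.2.1]
5. cons(b, cons(cons(a, b), cons(e, m(a, e, b))))  →  cons(b, cons(cons(a, b), cons(e, a)))   [R6 at 2.2.2]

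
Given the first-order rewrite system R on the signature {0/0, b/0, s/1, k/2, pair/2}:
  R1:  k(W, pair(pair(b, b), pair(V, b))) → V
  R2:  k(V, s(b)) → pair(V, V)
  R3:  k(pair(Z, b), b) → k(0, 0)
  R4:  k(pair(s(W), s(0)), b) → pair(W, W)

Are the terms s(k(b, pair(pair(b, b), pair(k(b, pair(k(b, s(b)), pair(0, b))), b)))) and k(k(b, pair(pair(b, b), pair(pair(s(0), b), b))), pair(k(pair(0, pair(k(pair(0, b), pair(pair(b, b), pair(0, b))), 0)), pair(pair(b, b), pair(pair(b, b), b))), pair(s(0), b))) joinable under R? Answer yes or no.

Reduce t₁ = s(k(b, pair(pair(b, b), pair(k(b, pair(k(b, s(b)), pair(0, b))), b)))):
1. s(k(b, pair(pair(b, b), pair(k(b, pair(k(b, s(b)), pair(0, b))), b))))  →  s(k(b, pair(k(b, s(b)), pair(0, b))))   [R1 at 1]
2. s(k(b, pair(k(b, s(b)), pair(0, b))))  →  s(k(b, pair(pair(b, b), pair(0, b))))   [R2 at 1.2.1]
3. s(k(b, pair(pair(b, b), pair(0, b))))  →  s(0)   [R1 at 1]

Reduce t₂ = k(k(b, pair(pair(b, b), pair(pair(s(0), b), b))), pair(k(pair(0, pair(k(pair(0, b), pair(pair(b, b), pair(0, b))), 0)), pair(pair(b, b), pair(pair(b, b), b))), pair(s(0), b))):
1. k(k(b, pair(pair(b, b), pair(pair(s(0), b), b))), pair(k(pair(0, pair(k(pair(0, b), pair(pair(b, b), pair(0, b))), 0)), pair(pair(b, b), pair(pair(b, b), b))), pair(s(0), b)))  →  k(pair(s(0), b), pair(k(pair(0, pair(k(pair(0, b), pair(pair(b, b), pair(0, b))), 0)), pair(pair(b, b), pair(pair(b, b), b))), pair(s(0), b)))   [R1 at 1]
2. k(pair(s(0), b), pair(k(pair(0, pair(k(pair(0, b), pair(pair(b, b), pair(0, b))), 0)), pair(pair(b, b), pair(pair(b, b), b))), pair(s(0), b)))  →  k(pair(s(0), b), pair(pair(b, b), pair(s(0), b)))   [R1 at 2.1]
3. k(pair(s(0), b), pair(pair(b, b), pair(s(0), b)))  →  s(0)   [R1 at ε]

yes — NF(t₁) = s(0), NF(t₂) = s(0)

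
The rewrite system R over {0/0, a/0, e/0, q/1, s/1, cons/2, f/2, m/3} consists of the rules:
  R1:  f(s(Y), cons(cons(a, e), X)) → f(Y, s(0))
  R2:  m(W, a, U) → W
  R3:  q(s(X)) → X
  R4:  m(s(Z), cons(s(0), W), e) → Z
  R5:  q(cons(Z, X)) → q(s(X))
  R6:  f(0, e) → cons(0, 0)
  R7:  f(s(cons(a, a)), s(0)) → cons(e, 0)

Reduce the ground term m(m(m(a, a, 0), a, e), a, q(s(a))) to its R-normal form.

a

1. m(m(m(a, a, 0), a, e), a, q(s(a)))  →  m(m(a, a, 0), a, e)   [R2 at ε]
2. m(m(a, a, 0), a, e)  →  m(a, a, 0)   [R2 at ε]
3. m(a, a, 0)  →  a   [R2 at ε]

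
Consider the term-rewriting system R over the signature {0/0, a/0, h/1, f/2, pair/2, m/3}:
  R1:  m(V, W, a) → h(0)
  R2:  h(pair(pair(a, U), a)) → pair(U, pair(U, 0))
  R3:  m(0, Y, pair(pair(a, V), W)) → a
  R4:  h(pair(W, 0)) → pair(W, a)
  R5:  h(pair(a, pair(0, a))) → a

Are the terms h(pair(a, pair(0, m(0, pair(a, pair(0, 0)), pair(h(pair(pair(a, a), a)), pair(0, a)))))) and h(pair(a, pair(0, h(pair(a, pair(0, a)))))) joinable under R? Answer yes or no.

yes — NF(t₁) = a, NF(t₂) = a

Reduce t₁ = h(pair(a, pair(0, m(0, pair(a, pair(0, 0)), pair(h(pair(pair(a, a), a)), pair(0, a)))))):
1. h(pair(a, pair(0, m(0, pair(a, pair(0, 0)), pair(h(pair(pair(a, a), a)), pair(0, a))))))  →  h(pair(a, pair(0, m(0, pair(a, pair(0, 0)), pair(pair(a, pair(a, 0)), pair(0, a))))))   [R2 at 1.2.2.3.1]
2. h(pair(a, pair(0, m(0, pair(a, pair(0, 0)), pair(pair(a, pair(a, 0)), pair(0, a))))))  →  h(pair(a, pair(0, a)))   [R3 at 1.2.2]
3. h(pair(a, pair(0, a)))  →  a   [R5 at ε]

Reduce t₂ = h(pair(a, pair(0, h(pair(a, pair(0, a)))))):
1. h(pair(a, pair(0, h(pair(a, pair(0, a))))))  →  h(pair(a, pair(0, a)))   [R5 at 1.2.2]
2. h(pair(a, pair(0, a)))  →  a   [R5 at ε]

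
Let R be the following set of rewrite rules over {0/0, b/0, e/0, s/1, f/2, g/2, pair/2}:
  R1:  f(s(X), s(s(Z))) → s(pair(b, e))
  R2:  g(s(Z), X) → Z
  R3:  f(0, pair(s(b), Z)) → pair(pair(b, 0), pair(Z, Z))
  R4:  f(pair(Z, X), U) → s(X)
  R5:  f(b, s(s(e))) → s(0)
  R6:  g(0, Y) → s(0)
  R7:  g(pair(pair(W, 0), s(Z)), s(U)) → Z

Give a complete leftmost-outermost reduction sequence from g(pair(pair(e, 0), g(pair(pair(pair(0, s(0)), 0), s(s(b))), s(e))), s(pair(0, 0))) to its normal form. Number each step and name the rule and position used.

1. g(pair(pair(e, 0), g(pair(pair(pair(0, s(0)), 0), s(s(b))), s(e))), s(pair(0, 0)))  →  g(pair(pair(e, 0), s(b)), s(pair(0, 0)))   [R7 at 1.2]
2. g(pair(pair(e, 0), s(b)), s(pair(0, 0)))  →  b   [R7 at ε]

b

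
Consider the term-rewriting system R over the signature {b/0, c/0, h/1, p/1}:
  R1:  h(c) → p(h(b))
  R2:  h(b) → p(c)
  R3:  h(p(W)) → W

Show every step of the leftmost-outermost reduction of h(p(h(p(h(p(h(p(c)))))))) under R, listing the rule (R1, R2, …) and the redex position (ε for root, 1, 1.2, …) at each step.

c

1. h(p(h(p(h(p(h(p(c))))))))  →  h(p(h(p(h(p(c))))))   [R3 at ε]
2. h(p(h(p(h(p(c))))))  →  h(p(h(p(c))))   [R3 at ε]
3. h(p(h(p(c))))  →  h(p(c))   [R3 at ε]
4. h(p(c))  →  c   [R3 at ε]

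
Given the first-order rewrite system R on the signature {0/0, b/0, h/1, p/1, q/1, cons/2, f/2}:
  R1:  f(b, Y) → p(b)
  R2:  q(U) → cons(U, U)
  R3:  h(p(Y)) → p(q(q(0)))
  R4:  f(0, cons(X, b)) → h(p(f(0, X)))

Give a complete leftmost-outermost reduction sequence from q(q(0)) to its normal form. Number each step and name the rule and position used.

cons(cons(0, 0), cons(0, 0))

1. q(q(0))  →  cons(q(0), q(0))   [R2 at ε]
2. cons(q(0), q(0))  →  cons(cons(0, 0), q(0))   [R2 at 1]
3. cons(cons(0, 0), q(0))  →  cons(cons(0, 0), cons(0, 0))   [R2 at 2]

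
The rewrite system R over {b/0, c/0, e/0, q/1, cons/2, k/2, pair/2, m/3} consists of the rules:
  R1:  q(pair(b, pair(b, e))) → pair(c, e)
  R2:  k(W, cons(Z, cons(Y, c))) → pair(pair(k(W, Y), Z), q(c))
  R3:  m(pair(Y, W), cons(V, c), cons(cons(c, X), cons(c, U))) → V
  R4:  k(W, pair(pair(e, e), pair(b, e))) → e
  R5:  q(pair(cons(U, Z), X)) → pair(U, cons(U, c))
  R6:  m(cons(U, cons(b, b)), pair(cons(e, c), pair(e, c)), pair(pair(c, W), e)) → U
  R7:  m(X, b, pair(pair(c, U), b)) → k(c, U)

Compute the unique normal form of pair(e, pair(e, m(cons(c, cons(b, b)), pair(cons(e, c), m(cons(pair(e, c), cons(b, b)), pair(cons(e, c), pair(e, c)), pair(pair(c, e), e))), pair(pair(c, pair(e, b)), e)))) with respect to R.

1. pair(e, pair(e, m(cons(c, cons(b, b)), pair(cons(e, c), m(cons(pair(e, c), cons(b, b)), pair(cons(e, c), pair(e, c)), pair(pair(c, e), e))), pair(pair(c, pair(e, b)), e))))  →  pair(e, pair(e, m(cons(c, cons(b, b)), pair(cons(e, c), pair(e, c)), pair(pair(c, pair(e, b)), e))))   [R6 at 2.2.2.2]
2. pair(e, pair(e, m(cons(c, cons(b, b)), pair(cons(e, c), pair(e, c)), pair(pair(c, pair(e, b)), e))))  →  pair(e, pair(e, c))   [R6 at 2.2]

pair(e, pair(e, c))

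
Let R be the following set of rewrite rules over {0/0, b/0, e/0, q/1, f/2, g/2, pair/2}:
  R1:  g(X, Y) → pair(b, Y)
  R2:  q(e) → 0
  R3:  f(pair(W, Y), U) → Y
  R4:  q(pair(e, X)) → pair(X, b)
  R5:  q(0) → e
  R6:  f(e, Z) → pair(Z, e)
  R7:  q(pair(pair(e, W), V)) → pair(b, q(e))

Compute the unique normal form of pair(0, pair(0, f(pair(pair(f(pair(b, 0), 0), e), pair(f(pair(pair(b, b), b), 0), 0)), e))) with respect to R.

pair(0, pair(0, pair(b, 0)))

1. pair(0, pair(0, f(pair(pair(f(pair(b, 0), 0), e), pair(f(pair(pair(b, b), b), 0), 0)), e)))  →  pair(0, pair(0, pair(f(pair(pair(b, b), b), 0), 0)))   [R3 at 2.2]
2. pair(0, pair(0, pair(f(pair(pair(b, b), b), 0), 0)))  →  pair(0, pair(0, pair(b, 0)))   [R3 at 2.2.1]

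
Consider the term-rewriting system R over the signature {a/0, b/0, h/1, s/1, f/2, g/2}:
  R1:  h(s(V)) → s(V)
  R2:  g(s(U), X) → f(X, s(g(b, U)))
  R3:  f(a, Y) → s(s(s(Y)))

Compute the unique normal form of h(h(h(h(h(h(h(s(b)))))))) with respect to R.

1. h(h(h(h(h(h(h(s(b))))))))  →  h(h(h(h(h(h(s(b)))))))   [R1 at 1.1.1.1.1.1]
2. h(h(h(h(h(h(s(b)))))))  →  h(h(h(h(h(s(b))))))   [R1 at 1.1.1.1.1]
3. h(h(h(h(h(s(b))))))  →  h(h(h(h(s(b)))))   [R1 at 1.1.1.1]
4. h(h(h(h(s(b)))))  →  h(h(h(s(b))))   [R1 at 1.1.1]
5. h(h(h(s(b))))  →  h(h(s(b)))   [R1 at 1.1]
6. h(h(s(b)))  →  h(s(b))   [R1 at 1]
7. h(s(b))  →  s(b)   [R1 at ε]

s(b)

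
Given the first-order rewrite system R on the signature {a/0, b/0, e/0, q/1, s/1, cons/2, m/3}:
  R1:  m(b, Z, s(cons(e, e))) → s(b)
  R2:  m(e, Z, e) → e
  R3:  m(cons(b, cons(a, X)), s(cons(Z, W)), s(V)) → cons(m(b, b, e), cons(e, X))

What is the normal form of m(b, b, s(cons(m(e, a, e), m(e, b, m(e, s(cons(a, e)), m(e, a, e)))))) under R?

s(b)

1. m(b, b, s(cons(m(e, a, e), m(e, b, m(e, s(cons(a, e)), m(e, a, e))))))  →  m(b, b, s(cons(e, m(e, b, m(e, s(cons(a, e)), m(e, a, e))))))   [R2 at 3.1.1]
2. m(b, b, s(cons(e, m(e, b, m(e, s(cons(a, e)), m(e, a, e))))))  →  m(b, b, s(cons(e, m(e, b, m(e, s(cons(a, e)), e)))))   [R2 at 3.1.2.3.3]
3. m(b, b, s(cons(e, m(e, b, m(e, s(cons(a, e)), e)))))  →  m(b, b, s(cons(e, m(e, b, e))))   [R2 at 3.1.2.3]
4. m(b, b, s(cons(e, m(e, b, e))))  →  m(b, b, s(cons(e, e)))   [R2 at 3.1.2]
5. m(b, b, s(cons(e, e)))  →  s(b)   [R1 at ε]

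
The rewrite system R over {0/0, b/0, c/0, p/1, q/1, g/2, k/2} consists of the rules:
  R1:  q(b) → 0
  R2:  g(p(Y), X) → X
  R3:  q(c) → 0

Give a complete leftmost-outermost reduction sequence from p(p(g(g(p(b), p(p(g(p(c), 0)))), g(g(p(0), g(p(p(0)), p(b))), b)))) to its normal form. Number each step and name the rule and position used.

p(p(b))

1. p(p(g(g(p(b), p(p(g(p(c), 0)))), g(g(p(0), g(p(p(0)), p(b))), b))))  →  p(p(g(p(p(g(p(c), 0))), g(g(p(0), g(p(p(0)), p(b))), b))))   [R2 at 1.1.1]
2. p(p(g(p(p(g(p(c), 0))), g(g(p(0), g(p(p(0)), p(b))), b))))  →  p(p(g(g(p(0), g(p(p(0)), p(b))), b)))   [R2 at 1.1]
3. p(p(g(g(p(0), g(p(p(0)), p(b))), b)))  →  p(p(g(g(p(p(0)), p(b)), b)))   [R2 at 1.1.1]
4. p(p(g(g(p(p(0)), p(b)), b)))  →  p(p(g(p(b), b)))   [R2 at 1.1.1]
5. p(p(g(p(b), b)))  →  p(p(b))   [R2 at 1.1]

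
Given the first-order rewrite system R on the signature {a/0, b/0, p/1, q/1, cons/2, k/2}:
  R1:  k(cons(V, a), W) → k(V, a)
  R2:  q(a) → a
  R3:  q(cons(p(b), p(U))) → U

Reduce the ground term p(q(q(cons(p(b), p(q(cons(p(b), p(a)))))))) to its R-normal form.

p(a)

1. p(q(q(cons(p(b), p(q(cons(p(b), p(a))))))))  →  p(q(q(cons(p(b), p(a)))))   [R3 at 1.1]
2. p(q(q(cons(p(b), p(a)))))  →  p(q(a))   [R3 at 1.1]
3. p(q(a))  →  p(a)   [R2 at 1]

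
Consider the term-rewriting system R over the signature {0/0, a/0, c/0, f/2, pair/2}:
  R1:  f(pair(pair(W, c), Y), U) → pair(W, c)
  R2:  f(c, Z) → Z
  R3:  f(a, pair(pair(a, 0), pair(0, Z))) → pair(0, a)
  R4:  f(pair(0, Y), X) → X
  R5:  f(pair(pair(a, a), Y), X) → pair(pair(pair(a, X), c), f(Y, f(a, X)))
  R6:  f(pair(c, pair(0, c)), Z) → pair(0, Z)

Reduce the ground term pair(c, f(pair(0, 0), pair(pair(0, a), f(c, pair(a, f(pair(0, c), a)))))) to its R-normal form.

1. pair(c, f(pair(0, 0), pair(pair(0, a), f(c, pair(a, f(pair(0, c), a))))))  →  pair(c, pair(pair(0, a), f(c, pair(a, f(pair(0, c), a)))))   [R4 at 2]
2. pair(c, pair(pair(0, a), f(c, pair(a, f(pair(0, c), a)))))  →  pair(c, pair(pair(0, a), pair(a, f(pair(0, c), a))))   [R2 at 2.2]
3. pair(c, pair(pair(0, a), pair(a, f(pair(0, c), a))))  →  pair(c, pair(pair(0, a), pair(a, a)))   [R4 at 2.2.2]

pair(c, pair(pair(0, a), pair(a, a)))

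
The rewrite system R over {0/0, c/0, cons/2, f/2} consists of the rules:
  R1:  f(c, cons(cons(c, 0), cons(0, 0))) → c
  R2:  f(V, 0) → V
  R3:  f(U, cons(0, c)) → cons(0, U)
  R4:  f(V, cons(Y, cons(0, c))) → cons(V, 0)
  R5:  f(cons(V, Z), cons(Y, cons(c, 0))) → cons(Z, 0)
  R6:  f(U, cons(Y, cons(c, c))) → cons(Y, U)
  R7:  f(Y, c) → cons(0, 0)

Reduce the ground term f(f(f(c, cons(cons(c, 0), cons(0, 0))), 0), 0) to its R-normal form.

c

1. f(f(f(c, cons(cons(c, 0), cons(0, 0))), 0), 0)  →  f(f(c, cons(cons(c, 0), cons(0, 0))), 0)   [R2 at ε]
2. f(f(c, cons(cons(c, 0), cons(0, 0))), 0)  →  f(c, cons(cons(c, 0), cons(0, 0)))   [R2 at ε]
3. f(c, cons(cons(c, 0), cons(0, 0)))  →  c   [R1 at ε]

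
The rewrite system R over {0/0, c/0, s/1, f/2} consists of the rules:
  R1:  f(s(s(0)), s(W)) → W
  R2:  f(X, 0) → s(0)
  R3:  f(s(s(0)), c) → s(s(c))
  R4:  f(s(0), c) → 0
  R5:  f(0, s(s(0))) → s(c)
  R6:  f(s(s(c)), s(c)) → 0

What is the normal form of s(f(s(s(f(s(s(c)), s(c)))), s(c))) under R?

s(c)

1. s(f(s(s(f(s(s(c)), s(c)))), s(c)))  →  s(f(s(s(0)), s(c)))   [R6 at 1.1.1.1]
2. s(f(s(s(0)), s(c)))  →  s(c)   [R1 at 1]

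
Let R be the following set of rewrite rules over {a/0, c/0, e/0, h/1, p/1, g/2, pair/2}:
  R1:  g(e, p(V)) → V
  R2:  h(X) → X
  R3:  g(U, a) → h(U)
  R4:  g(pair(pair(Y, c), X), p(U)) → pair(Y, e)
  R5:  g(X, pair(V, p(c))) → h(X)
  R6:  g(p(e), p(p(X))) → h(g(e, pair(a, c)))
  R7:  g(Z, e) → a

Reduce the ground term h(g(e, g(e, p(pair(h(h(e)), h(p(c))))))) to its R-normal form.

1. h(g(e, g(e, p(pair(h(h(e)), h(p(c)))))))  →  g(e, g(e, p(pair(h(h(e)), h(p(c))))))   [R2 at ε]
2. g(e, g(e, p(pair(h(h(e)), h(p(c))))))  →  g(e, pair(h(h(e)), h(p(c))))   [R1 at 2]
3. g(e, pair(h(h(e)), h(p(c))))  →  g(e, pair(h(e), h(p(c))))   [R2 at 2.1]
4. g(e, pair(h(e), h(p(c))))  →  g(e, pair(e, h(p(c))))   [R2 at 2.1]
5. g(e, pair(e, h(p(c))))  →  g(e, pair(e, p(c)))   [R2 at 2.2]
6. g(e, pair(e, p(c)))  →  h(e)   [R5 at ε]
7. h(e)  →  e   [R2 at ε]

e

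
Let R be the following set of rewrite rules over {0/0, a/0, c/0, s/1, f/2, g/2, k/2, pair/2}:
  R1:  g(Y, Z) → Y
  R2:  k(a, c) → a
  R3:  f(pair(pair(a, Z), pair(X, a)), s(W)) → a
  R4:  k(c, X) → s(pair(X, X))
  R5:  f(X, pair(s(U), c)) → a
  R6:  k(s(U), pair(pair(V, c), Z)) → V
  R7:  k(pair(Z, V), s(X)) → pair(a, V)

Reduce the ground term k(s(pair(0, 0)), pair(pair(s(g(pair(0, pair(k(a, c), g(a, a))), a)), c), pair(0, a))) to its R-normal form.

s(pair(0, pair(a, a)))

1. k(s(pair(0, 0)), pair(pair(s(g(pair(0, pair(k(a, c), g(a, a))), a)), c), pair(0, a)))  →  s(g(pair(0, pair(k(a, c), g(a, a))), a))   [R6 at ε]
2. s(g(pair(0, pair(k(a, c), g(a, a))), a))  →  s(pair(0, pair(k(a, c), g(a, a))))   [R1 at 1]
3. s(pair(0, pair(k(a, c), g(a, a))))  →  s(pair(0, pair(a, g(a, a))))   [R2 at 1.2.1]
4. s(pair(0, pair(a, g(a, a))))  →  s(pair(0, pair(a, a)))   [R1 at 1.2.2]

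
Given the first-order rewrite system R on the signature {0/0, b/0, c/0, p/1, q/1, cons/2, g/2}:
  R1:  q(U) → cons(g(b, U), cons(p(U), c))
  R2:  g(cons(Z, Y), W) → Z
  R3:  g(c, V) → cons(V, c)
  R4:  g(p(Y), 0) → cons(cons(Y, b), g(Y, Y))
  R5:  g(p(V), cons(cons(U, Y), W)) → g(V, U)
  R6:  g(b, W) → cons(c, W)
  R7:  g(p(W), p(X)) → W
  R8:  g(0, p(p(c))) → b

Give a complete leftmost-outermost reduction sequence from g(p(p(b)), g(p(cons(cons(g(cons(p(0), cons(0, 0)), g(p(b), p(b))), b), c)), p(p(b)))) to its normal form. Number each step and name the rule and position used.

b

1. g(p(p(b)), g(p(cons(cons(g(cons(p(0), cons(0, 0)), g(p(b), p(b))), b), c)), p(p(b))))  →  g(p(p(b)), cons(cons(g(cons(p(0), cons(0, 0)), g(p(b), p(b))), b), c))   [R7 at 2]
2. g(p(p(b)), cons(cons(g(cons(p(0), cons(0, 0)), g(p(b), p(b))), b), c))  →  g(p(b), g(cons(p(0), cons(0, 0)), g(p(b), p(b))))   [R5 at ε]
3. g(p(b), g(cons(p(0), cons(0, 0)), g(p(b), p(b))))  →  g(p(b), p(0))   [R2 at 2]
4. g(p(b), p(0))  →  b   [R7 at ε]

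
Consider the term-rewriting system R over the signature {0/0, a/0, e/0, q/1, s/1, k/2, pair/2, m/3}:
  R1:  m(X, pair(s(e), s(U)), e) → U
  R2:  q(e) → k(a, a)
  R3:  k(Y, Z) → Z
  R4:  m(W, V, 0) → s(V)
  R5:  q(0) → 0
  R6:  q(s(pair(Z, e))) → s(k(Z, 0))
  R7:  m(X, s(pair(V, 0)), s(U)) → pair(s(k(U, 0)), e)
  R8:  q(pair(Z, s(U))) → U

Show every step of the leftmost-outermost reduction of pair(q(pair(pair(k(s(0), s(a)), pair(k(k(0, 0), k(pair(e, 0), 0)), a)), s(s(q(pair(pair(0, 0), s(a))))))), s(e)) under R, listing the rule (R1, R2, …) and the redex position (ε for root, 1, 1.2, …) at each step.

pair(s(a), s(e))

1. pair(q(pair(pair(k(s(0), s(a)), pair(k(k(0, 0), k(pair(e, 0), 0)), a)), s(s(q(pair(pair(0, 0), s(a))))))), s(e))  →  pair(s(q(pair(pair(0, 0), s(a)))), s(e))   [R8 at 1]
2. pair(s(q(pair(pair(0, 0), s(a)))), s(e))  →  pair(s(a), s(e))   [R8 at 1.1]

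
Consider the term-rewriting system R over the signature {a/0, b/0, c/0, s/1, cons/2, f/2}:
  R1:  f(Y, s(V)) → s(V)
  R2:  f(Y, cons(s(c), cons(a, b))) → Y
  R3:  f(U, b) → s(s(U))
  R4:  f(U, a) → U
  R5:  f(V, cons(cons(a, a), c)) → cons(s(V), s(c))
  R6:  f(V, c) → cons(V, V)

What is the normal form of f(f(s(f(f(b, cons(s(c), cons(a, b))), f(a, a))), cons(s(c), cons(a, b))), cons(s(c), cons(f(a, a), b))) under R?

s(b)

1. f(f(s(f(f(b, cons(s(c), cons(a, b))), f(a, a))), cons(s(c), cons(a, b))), cons(s(c), cons(f(a, a), b)))  →  f(s(f(f(b, cons(s(c), cons(a, b))), f(a, a))), cons(s(c), cons(f(a, a), b)))   [R2 at 1]
2. f(s(f(f(b, cons(s(c), cons(a, b))), f(a, a))), cons(s(c), cons(f(a, a), b)))  →  f(s(f(b, f(a, a))), cons(s(c), cons(f(a, a), b)))   [R2 at 1.1.1]
3. f(s(f(b, f(a, a))), cons(s(c), cons(f(a, a), b)))  →  f(s(f(b, a)), cons(s(c), cons(f(a, a), b)))   [R4 at 1.1.2]
4. f(s(f(b, a)), cons(s(c), cons(f(a, a), b)))  →  f(s(b), cons(s(c), cons(f(a, a), b)))   [R4 at 1.1]
5. f(s(b), cons(s(c), cons(f(a, a), b)))  →  f(s(b), cons(s(c), cons(a, b)))   [R4 at 2.2.1]
6. f(s(b), cons(s(c), cons(a, b)))  →  s(b)   [R2 at ε]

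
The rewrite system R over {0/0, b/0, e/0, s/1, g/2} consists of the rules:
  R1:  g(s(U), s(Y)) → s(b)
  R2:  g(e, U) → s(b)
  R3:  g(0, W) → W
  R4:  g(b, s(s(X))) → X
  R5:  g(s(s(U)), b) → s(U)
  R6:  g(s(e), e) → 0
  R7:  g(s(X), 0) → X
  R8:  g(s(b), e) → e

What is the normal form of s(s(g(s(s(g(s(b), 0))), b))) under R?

1. s(s(g(s(s(g(s(b), 0))), b)))  →  s(s(s(g(s(b), 0))))   [R5 at 1.1]
2. s(s(s(g(s(b), 0))))  →  s(s(s(b)))   [R7 at 1.1.1]

s(s(s(b)))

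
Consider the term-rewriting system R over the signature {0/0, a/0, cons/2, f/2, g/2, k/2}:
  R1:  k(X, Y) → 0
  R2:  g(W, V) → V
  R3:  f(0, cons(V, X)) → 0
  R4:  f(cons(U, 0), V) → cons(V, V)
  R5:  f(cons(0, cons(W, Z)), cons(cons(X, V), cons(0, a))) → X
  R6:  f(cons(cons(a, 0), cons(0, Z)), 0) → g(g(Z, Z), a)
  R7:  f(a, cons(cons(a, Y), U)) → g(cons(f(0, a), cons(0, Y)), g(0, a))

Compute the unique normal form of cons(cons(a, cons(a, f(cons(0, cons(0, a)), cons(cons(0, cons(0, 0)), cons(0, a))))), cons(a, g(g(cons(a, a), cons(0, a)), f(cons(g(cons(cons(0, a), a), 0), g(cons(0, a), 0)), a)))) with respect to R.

cons(cons(a, cons(a, 0)), cons(a, cons(a, a)))

1. cons(cons(a, cons(a, f(cons(0, cons(0, a)), cons(cons(0, cons(0, 0)), cons(0, a))))), cons(a, g(g(cons(a, a), cons(0, a)), f(cons(g(cons(cons(0, a), a), 0), g(cons(0, a), 0)), a))))  →  cons(cons(a, cons(a, 0)), cons(a, g(g(cons(a, a), cons(0, a)), f(cons(g(cons(cons(0, a), a), 0), g(cons(0, a), 0)), a))))   [R5 at 1.2.2]
2. cons(cons(a, cons(a, 0)), cons(a, g(g(cons(a, a), cons(0, a)), f(cons(g(cons(cons(0, a), a), 0), g(cons(0, a), 0)), a))))  →  cons(cons(a, cons(a, 0)), cons(a, f(cons(g(cons(cons(0, a), a), 0), g(cons(0, a), 0)), a)))   [R2 at 2.2]
3. cons(cons(a, cons(a, 0)), cons(a, f(cons(g(cons(cons(0, a), a), 0), g(cons(0, a), 0)), a)))  →  cons(cons(a, cons(a, 0)), cons(a, f(cons(0, g(cons(0, a), 0)), a)))   [R2 at 2.2.1.1]
4. cons(cons(a, cons(a, 0)), cons(a, f(cons(0, g(cons(0, a), 0)), a)))  →  cons(cons(a, cons(a, 0)), cons(a, f(cons(0, 0), a)))   [R2 at 2.2.1.2]
5. cons(cons(a, cons(a, 0)), cons(a, f(cons(0, 0), a)))  →  cons(cons(a, cons(a, 0)), cons(a, cons(a, a)))   [R4 at 2.2]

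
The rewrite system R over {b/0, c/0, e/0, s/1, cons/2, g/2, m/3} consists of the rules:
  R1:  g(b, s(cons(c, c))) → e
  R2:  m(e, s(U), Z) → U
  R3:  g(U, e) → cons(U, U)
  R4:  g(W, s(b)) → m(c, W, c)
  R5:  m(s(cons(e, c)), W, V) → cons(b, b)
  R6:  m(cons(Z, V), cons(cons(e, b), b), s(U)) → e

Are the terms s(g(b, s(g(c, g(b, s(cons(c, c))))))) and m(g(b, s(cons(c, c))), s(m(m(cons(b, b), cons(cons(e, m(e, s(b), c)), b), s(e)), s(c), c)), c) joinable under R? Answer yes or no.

Reduce t₁ = s(g(b, s(g(c, g(b, s(cons(c, c))))))):
1. s(g(b, s(g(c, g(b, s(cons(c, c)))))))  →  s(g(b, s(g(c, e))))   [R1 at 1.2.1.2]
2. s(g(b, s(g(c, e))))  →  s(g(b, s(cons(c, c))))   [R3 at 1.2.1]
3. s(g(b, s(cons(c, c))))  →  s(e)   [R1 at 1]

Reduce t₂ = m(g(b, s(cons(c, c))), s(m(m(cons(b, b), cons(cons(e, m(e, s(b), c)), b), s(e)), s(c), c)), c):
1. m(g(b, s(cons(c, c))), s(m(m(cons(b, b), cons(cons(e, m(e, s(b), c)), b), s(e)), s(c), c)), c)  →  m(e, s(m(m(cons(b, b), cons(cons(e, m(e, s(b), c)), b), s(e)), s(c), c)), c)   [R1 at 1]
2. m(e, s(m(m(cons(b, b), cons(cons(e, m(e, s(b), c)), b), s(e)), s(c), c)), c)  →  m(m(cons(b, b), cons(cons(e, m(e, s(b), c)), b), s(e)), s(c), c)   [R2 at ε]
3. m(m(cons(b, b), cons(cons(e, m(e, s(b), c)), b), s(e)), s(c), c)  →  m(m(cons(b, b), cons(cons(e, b), b), s(e)), s(c), c)   [R2 at 1.2.1.2]
4. m(m(cons(b, b), cons(cons(e, b), b), s(e)), s(c), c)  →  m(e, s(c), c)   [R6 at 1]
5. m(e, s(c), c)  →  c   [R2 at ε]

no — NF(t₁) = s(e), NF(t₂) = c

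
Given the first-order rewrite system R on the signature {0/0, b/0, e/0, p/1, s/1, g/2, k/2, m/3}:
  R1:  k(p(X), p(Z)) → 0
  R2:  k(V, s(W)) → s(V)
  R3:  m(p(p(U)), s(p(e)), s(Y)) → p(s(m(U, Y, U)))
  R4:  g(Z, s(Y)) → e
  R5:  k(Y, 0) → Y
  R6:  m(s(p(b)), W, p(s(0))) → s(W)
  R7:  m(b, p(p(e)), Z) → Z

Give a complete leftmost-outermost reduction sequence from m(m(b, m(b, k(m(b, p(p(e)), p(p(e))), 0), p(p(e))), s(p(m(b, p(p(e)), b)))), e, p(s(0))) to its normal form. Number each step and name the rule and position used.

1. m(m(b, m(b, k(m(b, p(p(e)), p(p(e))), 0), p(p(e))), s(p(m(b, p(p(e)), b)))), e, p(s(0)))  →  m(m(b, m(b, m(b, p(p(e)), p(p(e))), p(p(e))), s(p(m(b, p(p(e)), b)))), e, p(s(0)))   [R5 at 1.2.2]
2. m(m(b, m(b, m(b, p(p(e)), p(p(e))), p(p(e))), s(p(m(b, p(p(e)), b)))), e, p(s(0)))  →  m(m(b, m(b, p(p(e)), p(p(e))), s(p(m(b, p(p(e)), b)))), e, p(s(0)))   [R7 at 1.2.2]
3. m(m(b, m(b, p(p(e)), p(p(e))), s(p(m(b, p(p(e)), b)))), e, p(s(0)))  →  m(m(b, p(p(e)), s(p(m(b, p(p(e)), b)))), e, p(s(0)))   [R7 at 1.2]
4. m(m(b, p(p(e)), s(p(m(b, p(p(e)), b)))), e, p(s(0)))  →  m(s(p(m(b, p(p(e)), b))), e, p(s(0)))   [R7 at 1]
5. m(s(p(m(b, p(p(e)), b))), e, p(s(0)))  →  m(s(p(b)), e, p(s(0)))   [R7 at 1.1.1]
6. m(s(p(b)), e, p(s(0)))  →  s(e)   [R6 at ε]

s(e)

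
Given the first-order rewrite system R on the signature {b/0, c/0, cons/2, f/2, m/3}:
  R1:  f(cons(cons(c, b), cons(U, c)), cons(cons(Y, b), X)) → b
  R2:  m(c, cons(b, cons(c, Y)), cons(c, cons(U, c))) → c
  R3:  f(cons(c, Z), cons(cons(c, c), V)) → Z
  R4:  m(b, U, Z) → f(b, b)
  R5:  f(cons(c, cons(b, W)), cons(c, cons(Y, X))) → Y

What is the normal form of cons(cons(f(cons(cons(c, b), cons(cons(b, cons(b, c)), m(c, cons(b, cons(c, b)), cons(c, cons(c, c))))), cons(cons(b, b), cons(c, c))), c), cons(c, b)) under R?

1. cons(cons(f(cons(cons(c, b), cons(cons(b, cons(b, c)), m(c, cons(b, cons(c, b)), cons(c, cons(c, c))))), cons(cons(b, b), cons(c, c))), c), cons(c, b))  →  cons(cons(f(cons(cons(c, b), cons(cons(b, cons(b, c)), c)), cons(cons(b, b), cons(c, c))), c), cons(c, b))   [R2 at 1.1.1.2.2]
2. cons(cons(f(cons(cons(c, b), cons(cons(b, cons(b, c)), c)), cons(cons(b, b), cons(c, c))), c), cons(c, b))  →  cons(cons(b, c), cons(c, b))   [R1 at 1.1]

cons(cons(b, c), cons(c, b))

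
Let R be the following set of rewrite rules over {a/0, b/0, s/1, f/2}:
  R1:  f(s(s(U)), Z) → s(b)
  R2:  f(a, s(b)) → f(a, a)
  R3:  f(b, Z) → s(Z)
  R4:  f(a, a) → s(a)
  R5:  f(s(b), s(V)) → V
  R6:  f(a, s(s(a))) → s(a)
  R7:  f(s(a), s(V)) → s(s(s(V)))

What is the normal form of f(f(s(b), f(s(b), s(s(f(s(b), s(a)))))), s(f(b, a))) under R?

1. f(f(s(b), f(s(b), s(s(f(s(b), s(a)))))), s(f(b, a)))  →  f(f(s(b), s(f(s(b), s(a)))), s(f(b, a)))   [R5 at 1.2]
2. f(f(s(b), s(f(s(b), s(a)))), s(f(b, a)))  →  f(f(s(b), s(a)), s(f(b, a)))   [R5 at 1]
3. f(f(s(b), s(a)), s(f(b, a)))  →  f(a, s(f(b, a)))   [R5 at 1]
4. f(a, s(f(b, a)))  →  f(a, s(s(a)))   [R3 at 2.1]
5. f(a, s(s(a)))  →  s(a)   [R6 at ε]

s(a)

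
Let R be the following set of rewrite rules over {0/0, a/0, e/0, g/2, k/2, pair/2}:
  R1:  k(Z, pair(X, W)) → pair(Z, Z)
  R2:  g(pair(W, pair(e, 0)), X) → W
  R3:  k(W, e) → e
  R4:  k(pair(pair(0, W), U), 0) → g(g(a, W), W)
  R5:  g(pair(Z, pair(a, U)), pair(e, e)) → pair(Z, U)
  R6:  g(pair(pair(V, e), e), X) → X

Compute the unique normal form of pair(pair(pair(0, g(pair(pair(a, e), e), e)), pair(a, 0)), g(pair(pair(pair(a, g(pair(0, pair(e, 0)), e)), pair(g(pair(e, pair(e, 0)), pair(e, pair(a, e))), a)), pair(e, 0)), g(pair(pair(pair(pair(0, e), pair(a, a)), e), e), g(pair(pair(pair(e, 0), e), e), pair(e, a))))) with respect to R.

pair(pair(pair(0, e), pair(a, 0)), pair(pair(a, 0), pair(e, a)))

1. pair(pair(pair(0, g(pair(pair(a, e), e), e)), pair(a, 0)), g(pair(pair(pair(a, g(pair(0, pair(e, 0)), e)), pair(g(pair(e, pair(e, 0)), pair(e, pair(a, e))), a)), pair(e, 0)), g(pair(pair(pair(pair(0, e), pair(a, a)), e), e), g(pair(pair(pair(e, 0), e), e), pair(e, a)))))  →  pair(pair(pair(0, e), pair(a, 0)), g(pair(pair(pair(a, g(pair(0, pair(e, 0)), e)), pair(g(pair(e, pair(e, 0)), pair(e, pair(a, e))), a)), pair(e, 0)), g(pair(pair(pair(pair(0, e), pair(a, a)), e), e), g(pair(pair(pair(e, 0), e), e), pair(e, a)))))   [R6 at 1.1.2]
2. pair(pair(pair(0, e), pair(a, 0)), g(pair(pair(pair(a, g(pair(0, pair(e, 0)), e)), pair(g(pair(e, pair(e, 0)), pair(e, pair(a, e))), a)), pair(e, 0)), g(pair(pair(pair(pair(0, e), pair(a, a)), e), e), g(pair(pair(pair(e, 0), e), e), pair(e, a)))))  →  pair(pair(pair(0, e), pair(a, 0)), pair(pair(a, g(pair(0, pair(e, 0)), e)), pair(g(pair(e, pair(e, 0)), pair(e, pair(a, e))), a)))   [R2 at 2]
3. pair(pair(pair(0, e), pair(a, 0)), pair(pair(a, g(pair(0, pair(e, 0)), e)), pair(g(pair(e, pair(e, 0)), pair(e, pair(a, e))), a)))  →  pair(pair(pair(0, e), pair(a, 0)), pair(pair(a, 0), pair(g(pair(e, pair(e, 0)), pair(e, pair(a, e))), a)))   [R2 at 2.1.2]
4. pair(pair(pair(0, e), pair(a, 0)), pair(pair(a, 0), pair(g(pair(e, pair(e, 0)), pair(e, pair(a, e))), a)))  →  pair(pair(pair(0, e), pair(a, 0)), pair(pair(a, 0), pair(e, a)))   [R2 at 2.2.1]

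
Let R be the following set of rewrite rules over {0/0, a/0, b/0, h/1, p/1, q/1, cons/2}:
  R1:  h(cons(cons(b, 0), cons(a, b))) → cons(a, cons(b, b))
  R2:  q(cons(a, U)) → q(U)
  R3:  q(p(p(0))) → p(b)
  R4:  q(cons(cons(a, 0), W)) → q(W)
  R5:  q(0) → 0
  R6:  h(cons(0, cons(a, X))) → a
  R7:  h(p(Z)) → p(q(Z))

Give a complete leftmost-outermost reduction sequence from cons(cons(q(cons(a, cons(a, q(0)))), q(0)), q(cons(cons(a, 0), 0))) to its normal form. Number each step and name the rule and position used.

cons(cons(0, 0), 0)

1. cons(cons(q(cons(a, cons(a, q(0)))), q(0)), q(cons(cons(a, 0), 0)))  →  cons(cons(q(cons(a, q(0))), q(0)), q(cons(cons(a, 0), 0)))   [R2 at 1.1]
2. cons(cons(q(cons(a, q(0))), q(0)), q(cons(cons(a, 0), 0)))  →  cons(cons(q(q(0)), q(0)), q(cons(cons(a, 0), 0)))   [R2 at 1.1]
3. cons(cons(q(q(0)), q(0)), q(cons(cons(a, 0), 0)))  →  cons(cons(q(0), q(0)), q(cons(cons(a, 0), 0)))   [R5 at 1.1.1]
4. cons(cons(q(0), q(0)), q(cons(cons(a, 0), 0)))  →  cons(cons(0, q(0)), q(cons(cons(a, 0), 0)))   [R5 at 1.1]
5. cons(cons(0, q(0)), q(cons(cons(a, 0), 0)))  →  cons(cons(0, 0), q(cons(cons(a, 0), 0)))   [R5 at 1.2]
6. cons(cons(0, 0), q(cons(cons(a, 0), 0)))  →  cons(cons(0, 0), q(0))   [R4 at 2]
7. cons(cons(0, 0), q(0))  →  cons(cons(0, 0), 0)   [R5 at 2]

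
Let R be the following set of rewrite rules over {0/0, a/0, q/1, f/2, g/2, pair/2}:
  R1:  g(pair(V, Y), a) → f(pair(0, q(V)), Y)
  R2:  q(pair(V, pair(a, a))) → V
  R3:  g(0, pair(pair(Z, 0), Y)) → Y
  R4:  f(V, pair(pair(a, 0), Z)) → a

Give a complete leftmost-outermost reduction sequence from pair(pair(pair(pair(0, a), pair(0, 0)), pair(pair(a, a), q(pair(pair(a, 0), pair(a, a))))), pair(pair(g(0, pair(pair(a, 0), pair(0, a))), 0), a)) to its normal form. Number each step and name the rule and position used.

1. pair(pair(pair(pair(0, a), pair(0, 0)), pair(pair(a, a), q(pair(pair(a, 0), pair(a, a))))), pair(pair(g(0, pair(pair(a, 0), pair(0, a))), 0), a))  →  pair(pair(pair(pair(0, a), pair(0, 0)), pair(pair(a, a), pair(a, 0))), pair(pair(g(0, pair(pair(a, 0), pair(0, a))), 0), a))   [R2 at 1.2.2]
2. pair(pair(pair(pair(0, a), pair(0, 0)), pair(pair(a, a), pair(a, 0))), pair(pair(g(0, pair(pair(a, 0), pair(0, a))), 0), a))  →  pair(pair(pair(pair(0, a), pair(0, 0)), pair(pair(a, a), pair(a, 0))), pair(pair(pair(0, a), 0), a))   [R3 at 2.1.1]

pair(pair(pair(pair(0, a), pair(0, 0)), pair(pair(a, a), pair(a, 0))), pair(pair(pair(0, a), 0), a))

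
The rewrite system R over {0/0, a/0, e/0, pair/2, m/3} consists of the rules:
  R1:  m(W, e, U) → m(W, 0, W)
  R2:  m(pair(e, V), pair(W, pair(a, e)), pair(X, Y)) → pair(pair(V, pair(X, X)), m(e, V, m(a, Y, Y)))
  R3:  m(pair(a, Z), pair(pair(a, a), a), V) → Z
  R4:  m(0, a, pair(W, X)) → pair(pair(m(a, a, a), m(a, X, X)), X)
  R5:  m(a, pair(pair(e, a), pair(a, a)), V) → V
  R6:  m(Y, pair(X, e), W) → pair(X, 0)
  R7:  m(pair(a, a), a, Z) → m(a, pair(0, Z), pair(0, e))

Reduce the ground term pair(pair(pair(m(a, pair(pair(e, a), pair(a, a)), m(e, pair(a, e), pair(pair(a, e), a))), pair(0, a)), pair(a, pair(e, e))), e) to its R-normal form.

pair(pair(pair(pair(a, 0), pair(0, a)), pair(a, pair(e, e))), e)

1. pair(pair(pair(m(a, pair(pair(e, a), pair(a, a)), m(e, pair(a, e), pair(pair(a, e), a))), pair(0, a)), pair(a, pair(e, e))), e)  →  pair(pair(pair(m(e, pair(a, e), pair(pair(a, e), a)), pair(0, a)), pair(a, pair(e, e))), e)   [R5 at 1.1.1]
2. pair(pair(pair(m(e, pair(a, e), pair(pair(a, e), a)), pair(0, a)), pair(a, pair(e, e))), e)  →  pair(pair(pair(pair(a, 0), pair(0, a)), pair(a, pair(e, e))), e)   [R6 at 1.1.1]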